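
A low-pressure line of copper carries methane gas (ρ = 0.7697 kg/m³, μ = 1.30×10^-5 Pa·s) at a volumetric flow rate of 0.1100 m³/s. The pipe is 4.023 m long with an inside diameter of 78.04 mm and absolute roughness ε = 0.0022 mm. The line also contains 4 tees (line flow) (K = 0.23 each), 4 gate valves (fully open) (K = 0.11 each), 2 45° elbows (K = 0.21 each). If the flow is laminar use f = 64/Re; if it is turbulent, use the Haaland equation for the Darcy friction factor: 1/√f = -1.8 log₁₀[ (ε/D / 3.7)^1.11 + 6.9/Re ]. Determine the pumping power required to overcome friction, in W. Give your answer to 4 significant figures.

P ≈ 60.30 W

Cross-sectional area A = πD²/4 = π(0.07804)²/4 = 0.004783 m²; mean velocity V = Q/A = 0.11/0.004783 = 23 m/s.
Reynolds number Re = ρVD/μ = 0.7697 · 23 · 0.07804 / 1.3e-05 = 1.063e+05.
Re > 4000 → turbulent. Relative roughness ε/D = 2.2e-06/0.07804 = 2.82e-05. Haaland: 1/√f = -1.8 log₁₀[(2.82e-05/3.7)^1.11 + 6.9/1.063e+05] = -1.8 log₁₀[2.08e-06 + 6.49e-05] = 7.513, so f = 0.01772.
Total minor-loss coefficient ΣK = 4·0.23 + 4·0.11 + 2·0.21 = 1.78.
ΔP = [f·L/D + ΣK]·(ρV²/2) = [0.01772·4.023/0.07804 + 1.78]·(0.7697·23²/2) = [0.9133 + 1.78]·203.5 = 548.2 Pa.
Pumping power P = QΔP = 0.11·548.2 = 60.299 W = 60.30 W.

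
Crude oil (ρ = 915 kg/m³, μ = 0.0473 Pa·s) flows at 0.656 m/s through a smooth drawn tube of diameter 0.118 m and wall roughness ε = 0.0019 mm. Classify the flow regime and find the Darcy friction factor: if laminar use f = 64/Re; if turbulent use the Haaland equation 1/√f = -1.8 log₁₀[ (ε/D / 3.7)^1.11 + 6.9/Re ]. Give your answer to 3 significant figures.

f ≈ 0.0427

Re = ρVD/μ = 915·0.656·0.118/0.0473 = 1497.
Re < 2300 → laminar, so f = 64/Re = 0.04274 (roughness is irrelevant in laminar flow).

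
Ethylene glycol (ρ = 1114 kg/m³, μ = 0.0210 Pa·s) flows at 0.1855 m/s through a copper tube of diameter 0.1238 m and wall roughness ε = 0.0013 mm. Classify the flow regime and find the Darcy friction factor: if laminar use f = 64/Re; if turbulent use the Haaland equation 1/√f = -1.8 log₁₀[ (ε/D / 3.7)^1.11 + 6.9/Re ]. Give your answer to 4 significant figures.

Re = ρVD/μ = 1114·0.1855·0.1238/0.021 = 1218.
Re < 2300 → laminar, so f = 64/Re = 0.05254 (roughness is irrelevant in laminar flow).

f ≈ 0.05254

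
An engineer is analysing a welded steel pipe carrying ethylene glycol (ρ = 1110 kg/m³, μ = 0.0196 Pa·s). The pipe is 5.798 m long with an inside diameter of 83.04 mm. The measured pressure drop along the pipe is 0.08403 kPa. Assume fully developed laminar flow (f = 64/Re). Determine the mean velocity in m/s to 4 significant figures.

For laminar flow, f = 64/Re with Re = ρVD/μ, so Darcy-Weisbach reduces to ΔP = 32μLV/D². Solving for V: V = ΔP·D²/(32μL) = 84.03·(0.08304)²/(32·0.0196·5.798) = 0.1593 m/s.
Check: Re = ρVD/μ = 1110·0.1593·0.08304/0.0196 = 749.3 < 2300, so the laminar assumption holds.

V ≈ 0.1593 m/s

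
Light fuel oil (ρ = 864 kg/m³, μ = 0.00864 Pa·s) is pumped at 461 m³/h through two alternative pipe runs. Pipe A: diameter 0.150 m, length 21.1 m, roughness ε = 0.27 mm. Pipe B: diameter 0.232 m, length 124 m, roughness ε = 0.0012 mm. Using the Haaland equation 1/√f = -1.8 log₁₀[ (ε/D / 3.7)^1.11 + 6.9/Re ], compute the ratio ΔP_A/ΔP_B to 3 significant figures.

Pipe A: V = Q/A = 0.1281/0.01767 = 7.246 m/s; Re = 1.087e+05; ε/D = 0.0018; Haaland → f = 0.02432; ΔP_A = f(L/D)(ρV²/2) = 7.759e+04 Pa.
Pipe B: V = Q/A = 0.1281/0.04227 = 3.029 m/s; Re = 7.028e+04; ε/D = 5.17e-06; Haaland → f = 0.01923; ΔP_B = f(L/D)(ρV²/2) = 4.074e+04 Pa.
ΔP_A/ΔP_B = 7.759e+04/4.074e+04 = 1.90.

ΔP_A/ΔP_B ≈ 1.90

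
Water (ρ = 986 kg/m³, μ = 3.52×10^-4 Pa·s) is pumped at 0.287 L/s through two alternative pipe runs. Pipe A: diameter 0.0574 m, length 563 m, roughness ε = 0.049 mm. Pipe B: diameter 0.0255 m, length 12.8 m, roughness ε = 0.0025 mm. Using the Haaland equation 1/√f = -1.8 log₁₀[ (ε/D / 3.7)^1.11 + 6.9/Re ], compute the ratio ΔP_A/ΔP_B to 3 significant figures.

ΔP_A/ΔP_B ≈ 0.968

Pipe A: V = Q/A = 0.000287/0.002588 = 0.1109 m/s; Re = 1.783e+04; ε/D = 0.000854; Haaland → f = 0.028; ΔP_A = f(L/D)(ρV²/2) = 1666 Pa.
Pipe B: V = Q/A = 0.000287/0.0005107 = 0.562 m/s; Re = 4.014e+04; ε/D = 9.8e-05; Haaland → f = 0.02202; ΔP_B = f(L/D)(ρV²/2) = 1721 Pa.
ΔP_A/ΔP_B = 1666/1721 = 0.968.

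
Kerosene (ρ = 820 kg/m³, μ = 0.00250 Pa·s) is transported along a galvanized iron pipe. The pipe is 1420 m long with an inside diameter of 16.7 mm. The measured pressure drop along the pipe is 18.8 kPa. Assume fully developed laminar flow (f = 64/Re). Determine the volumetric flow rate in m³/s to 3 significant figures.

For laminar flow, f = 64/Re with Re = ρVD/μ, so Darcy-Weisbach reduces to ΔP = 32μLV/D². Solving for V: V = ΔP·D²/(32μL) = 1.88e+04·(0.0167)²/(32·0.0025·1420) = 0.04615 m/s.
Check: Re = ρVD/μ = 820·0.04615·0.0167/0.0025 = 252.8 < 2300, so the laminar assumption holds.
Q = V·A = 0.04615·(π/4·0.0167²) = 1.011e-05 m³/s = 1.01×10^-5 m³/s.

Q ≈ 1.01×10^-5 m³/s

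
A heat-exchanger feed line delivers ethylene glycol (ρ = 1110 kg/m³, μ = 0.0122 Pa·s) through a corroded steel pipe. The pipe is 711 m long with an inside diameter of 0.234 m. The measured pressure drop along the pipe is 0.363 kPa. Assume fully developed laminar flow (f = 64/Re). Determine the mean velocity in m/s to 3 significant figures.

V ≈ 0.0716 m/s

For laminar flow, f = 64/Re with Re = ρVD/μ, so Darcy-Weisbach reduces to ΔP = 32μLV/D². Solving for V: V = ΔP·D²/(32μL) = 363·(0.234)²/(32·0.0122·711) = 0.07161 m/s.
Check: Re = ρVD/μ = 1110·0.07161·0.234/0.0122 = 1525 < 2300, so the laminar assumption holds.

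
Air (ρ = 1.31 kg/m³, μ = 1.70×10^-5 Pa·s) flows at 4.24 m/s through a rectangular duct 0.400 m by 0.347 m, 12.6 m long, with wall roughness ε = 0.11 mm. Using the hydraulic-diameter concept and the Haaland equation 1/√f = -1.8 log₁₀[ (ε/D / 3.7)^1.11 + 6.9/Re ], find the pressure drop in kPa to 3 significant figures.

Hydraulic diameter D_h = 4A/P = 4·(0.4·0.347)/(2·(0.4+0.347)) = 0.5552/1.494 = 0.3716 m.
Re = ρVD_h/μ = 1.31·4.24·0.3716/1.7e-05 = 1.214e+05.
ε/D_h = 0.00011/0.3716 = 0.000296; Haaland gives 1/√f = -1.8 log₁₀[2.83e-05+5.68e-05] = 7.325, so f = 0.01863.
ΔP = f(L/D_h)(ρV²/2) = 0.01863·12.6/0.3716·11.78 = 7.44 Pa.
ΔP = 0.00744 kPa.

ΔP ≈ 0.00744 kPa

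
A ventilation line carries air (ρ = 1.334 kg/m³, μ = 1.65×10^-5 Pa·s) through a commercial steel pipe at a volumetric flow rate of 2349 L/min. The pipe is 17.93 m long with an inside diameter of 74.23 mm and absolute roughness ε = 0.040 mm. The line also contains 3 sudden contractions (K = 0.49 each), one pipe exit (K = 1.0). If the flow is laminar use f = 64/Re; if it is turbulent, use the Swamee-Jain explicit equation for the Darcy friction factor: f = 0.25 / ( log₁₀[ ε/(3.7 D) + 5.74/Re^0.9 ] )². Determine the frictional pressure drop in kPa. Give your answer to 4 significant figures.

Q = 2349 L/min = 2349/60000 = 0.03915 m³/s.
Cross-sectional area A = πD²/4 = π(0.07423)²/4 = 0.004328 m²; mean velocity V = Q/A = 0.03915/0.004328 = 9.047 m/s.
Reynolds number Re = ρVD/μ = 1.334 · 9.047 · 0.07423 / 1.65e-05 = 5.429e+04.
Re > 4000 → turbulent. Relative roughness ε/D = 4e-05/0.07423 = 0.000539. Swamee-Jain: f = 0.25/(log₁₀[0.000539/3.7 + 5.74/5.429e+04^0.9])² = 0.25/(log₁₀[0.000146 + 0.000315])² = 0.25/(-3.337)² = 0.02245.
Total minor-loss coefficient ΣK = 3·0.49 + 1·1 = 2.47.
ΔP = [f·L/D + ΣK]·(ρV²/2) = [0.02245·17.93/0.07423 + 2.47]·(1.334·9.047²/2) = [5.423 + 2.47]·54.59 = 430.8 Pa.
ΔP = 430.8 Pa = 0.4308 kPa.

ΔP ≈ 0.4308 kPa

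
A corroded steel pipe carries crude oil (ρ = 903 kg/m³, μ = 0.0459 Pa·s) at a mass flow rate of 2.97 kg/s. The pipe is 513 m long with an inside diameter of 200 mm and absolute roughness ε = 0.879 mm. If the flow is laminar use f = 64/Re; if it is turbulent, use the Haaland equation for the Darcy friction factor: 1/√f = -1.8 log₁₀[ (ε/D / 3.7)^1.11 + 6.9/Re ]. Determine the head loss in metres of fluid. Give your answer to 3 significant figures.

A = πD²/4 = π(0.2)²/4 = 0.03142 m²; mean velocity V = ṁ/(ρA) = 2.97/(903 · 0.03142) = 0.1047 m/s.
Reynolds number Re = ρVD/μ = 903 · 0.1047 · 0.2 / 0.0459 = 411.9.
Re < 2300 → laminar flow, so f = 64/Re = 64/411.9 = 0.1554 (the turbulent correlation is not needed).
Darcy-Weisbach: ΔP = f(L/D)(ρV²/2) = 0.1554·(513/0.2)·(903·0.1047²/2) = 0.1554·2565·4.949 = 1972 Pa.
Head loss h_f = ΔP/(ρg) = 1972/(903·9.81) = 0.223 m.

h_f ≈ 0.223 m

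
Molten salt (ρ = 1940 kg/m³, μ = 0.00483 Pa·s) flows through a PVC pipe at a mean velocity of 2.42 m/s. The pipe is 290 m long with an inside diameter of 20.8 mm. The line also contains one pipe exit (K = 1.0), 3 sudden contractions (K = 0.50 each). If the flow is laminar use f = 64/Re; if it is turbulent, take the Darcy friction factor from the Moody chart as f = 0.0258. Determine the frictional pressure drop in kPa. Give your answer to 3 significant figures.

Reynolds number Re = ρVD/μ = 1940 · 2.42 · 0.0208 / 0.00483 = 2.022e+04.
Re > 4000 → turbulent; use the Moody-chart value f = 0.0258.
Total minor-loss coefficient ΣK = 1·1 + 3·0.5 = 2.5.
ΔP = [f·L/D + ΣK]·(ρV²/2) = [0.0258·290/0.0208 + 2.5]·(1940·2.42²/2) = [359.7 + 2.5]·5681 = 2.058e+06 Pa.
ΔP = 2.058e+06 Pa = 2060 kPa.

ΔP ≈ 2060 kPa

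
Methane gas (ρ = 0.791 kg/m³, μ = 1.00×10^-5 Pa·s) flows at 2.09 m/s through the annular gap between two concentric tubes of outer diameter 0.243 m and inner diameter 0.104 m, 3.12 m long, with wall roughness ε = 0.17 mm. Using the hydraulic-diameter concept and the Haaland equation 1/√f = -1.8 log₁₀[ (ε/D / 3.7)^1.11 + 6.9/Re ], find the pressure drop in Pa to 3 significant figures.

ΔP ≈ 1.06 Pa

Hydraulic diameter D_h = 4A/P = D_o - D_i = 0.243 - 0.104 = 0.139 m.
Re = ρVD_h/μ = 0.791·2.09·0.139/1e-05 = 2.298e+04.
ε/D_h = 0.00017/0.139 = 0.00122; Haaland gives 1/√f = -1.8 log₁₀[0.000137+0.0003] = 6.047, so f = 0.02735.
ΔP = f(L/D_h)(ρV²/2) = 0.02735·3.12/0.139·1.728 = 1.061 Pa.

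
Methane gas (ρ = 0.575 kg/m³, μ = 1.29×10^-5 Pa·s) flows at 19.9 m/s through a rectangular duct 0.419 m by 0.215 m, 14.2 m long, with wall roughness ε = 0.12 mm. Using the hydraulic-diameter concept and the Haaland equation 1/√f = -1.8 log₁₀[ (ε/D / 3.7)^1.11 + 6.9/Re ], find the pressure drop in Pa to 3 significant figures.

ΔP ≈ 102 Pa

Hydraulic diameter D_h = 4A/P = 4·(0.419·0.215)/(2·(0.419+0.215)) = 0.3603/1.268 = 0.2842 m.
Re = ρVD_h/μ = 0.575·19.9·0.2842/1.29e-05 = 2.521e+05.
ε/D_h = 0.00012/0.2842 = 0.000422; Haaland gives 1/√f = -1.8 log₁₀[4.2e-05+2.74e-05] = 7.485, so f = 0.01785.
ΔP = f(L/D_h)(ρV²/2) = 0.01785·14.2/0.2842·113.9 = 101.5 Pa.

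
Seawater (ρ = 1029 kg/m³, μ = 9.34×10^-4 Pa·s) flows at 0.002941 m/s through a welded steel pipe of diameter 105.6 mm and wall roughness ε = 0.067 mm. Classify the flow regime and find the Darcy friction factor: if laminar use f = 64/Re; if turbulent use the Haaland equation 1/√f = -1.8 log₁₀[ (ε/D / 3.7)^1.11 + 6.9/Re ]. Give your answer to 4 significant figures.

Re = ρVD/μ = 1029·0.002941·0.1056/0.000934 = 342.2.
Re < 2300 → laminar, so f = 64/Re = 0.187 (roughness is irrelevant in laminar flow).

f ≈ 0.1870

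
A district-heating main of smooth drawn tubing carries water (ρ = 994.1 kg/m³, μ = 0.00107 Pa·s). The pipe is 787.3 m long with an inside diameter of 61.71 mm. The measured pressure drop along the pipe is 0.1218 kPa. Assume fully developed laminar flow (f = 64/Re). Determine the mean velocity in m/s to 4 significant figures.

V ≈ 0.01721 m/s

For laminar flow, f = 64/Re with Re = ρVD/μ, so Darcy-Weisbach reduces to ΔP = 32μLV/D². Solving for V: V = ΔP·D²/(32μL) = 121.8·(0.06171)²/(32·0.00107·787.3) = 0.01721 m/s.
Check: Re = ρVD/μ = 994.1·0.01721·0.06171/0.00107 = 986.5 < 2300, so the laminar assumption holds.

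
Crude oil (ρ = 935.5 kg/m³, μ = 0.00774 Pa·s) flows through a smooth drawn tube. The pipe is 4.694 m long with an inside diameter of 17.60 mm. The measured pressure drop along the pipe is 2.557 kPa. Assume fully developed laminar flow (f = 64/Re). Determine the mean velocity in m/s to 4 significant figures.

For laminar flow, f = 64/Re with Re = ρVD/μ, so Darcy-Weisbach reduces to ΔP = 32μLV/D². Solving for V: V = ΔP·D²/(32μL) = 2557·(0.0176)²/(32·0.00774·4.694) = 0.6813 m/s.
Check: Re = ρVD/μ = 935.5·0.6813·0.0176/0.00774 = 1449 < 2300, so the laminar assumption holds.

V ≈ 0.6813 m/s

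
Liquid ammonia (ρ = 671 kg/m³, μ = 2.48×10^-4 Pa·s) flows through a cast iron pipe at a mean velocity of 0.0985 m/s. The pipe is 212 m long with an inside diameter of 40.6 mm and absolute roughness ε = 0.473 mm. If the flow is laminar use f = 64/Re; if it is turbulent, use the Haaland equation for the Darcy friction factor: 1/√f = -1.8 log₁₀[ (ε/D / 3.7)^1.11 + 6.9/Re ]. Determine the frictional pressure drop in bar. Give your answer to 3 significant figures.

Reynolds number Re = ρVD/μ = 671 · 0.0985 · 0.0406 / 0.000248 = 1.082e+04.
Re > 4000 → turbulent. Relative roughness ε/D = 0.000473/0.0406 = 0.0117. Haaland: 1/√f = -1.8 log₁₀[(0.0117/3.7)^1.11 + 6.9/1.082e+04] = -1.8 log₁₀[0.00167 + 0.000638] = 4.746, so f = 0.0444.
Darcy-Weisbach: ΔP = f(L/D)(ρV²/2) = 0.0444·(212/0.0406)·(671·0.0985²/2) = 0.0444·5222·3.255 = 754.6 Pa.
ΔP = 754.6 Pa = 0.00755 bar.

ΔP ≈ 0.00755 bar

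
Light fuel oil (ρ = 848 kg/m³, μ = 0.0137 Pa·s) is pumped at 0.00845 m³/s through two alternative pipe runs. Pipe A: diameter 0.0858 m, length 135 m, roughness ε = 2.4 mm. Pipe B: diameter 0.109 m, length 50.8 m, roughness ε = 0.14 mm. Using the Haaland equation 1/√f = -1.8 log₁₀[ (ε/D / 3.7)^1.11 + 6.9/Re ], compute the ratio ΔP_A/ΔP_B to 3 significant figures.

Pipe A: V = Q/A = 0.00845/0.005782 = 1.461 m/s; Re = 7762; ε/D = 0.028; Haaland → f = 0.05962; ΔP_A = f(L/D)(ρV²/2) = 8.496e+04 Pa.
Pipe B: V = Q/A = 0.00845/0.009331 = 0.9056 m/s; Re = 6110; ε/D = 0.00128; Haaland → f = 0.03683; ΔP_B = f(L/D)(ρV²/2) = 5968 Pa.
ΔP_A/ΔP_B = 8.496e+04/5968 = 14.2.

ΔP_A/ΔP_B ≈ 14.2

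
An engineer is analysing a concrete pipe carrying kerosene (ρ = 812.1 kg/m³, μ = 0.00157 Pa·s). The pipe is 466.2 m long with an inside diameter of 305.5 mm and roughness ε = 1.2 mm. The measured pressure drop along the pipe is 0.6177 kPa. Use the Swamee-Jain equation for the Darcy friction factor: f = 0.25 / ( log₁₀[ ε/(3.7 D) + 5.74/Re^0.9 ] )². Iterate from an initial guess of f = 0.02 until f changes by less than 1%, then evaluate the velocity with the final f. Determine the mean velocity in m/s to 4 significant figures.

V ≈ 0.1759 m/s

Rearranging Darcy-Weisbach: V = √(2·ΔP·D/(f·L·ρ)). With ε/D = 0.0012/0.3055 = 0.00393, iterate starting from f = 0.02:
  f = 0.02 → V = √(2·617.7·0.3055/(0.02·466.2·812.1)) = 0.2233 m/s; Re = ρVD/μ = 3.528e+04; f → 0.03151
  f = 0.03151 → V = 0.1779 m/s; Re = 2.811e+04; f → 0.03217
  f = 0.03217 → V = 0.176 m/s; Re = 2.782e+04; f → 0.0322
Converged (Δf/f < 1%). With the final f = 0.0322: V = √(2·617.7·0.3055/(0.0322·466.2·812.1)) = 0.1759 m/s.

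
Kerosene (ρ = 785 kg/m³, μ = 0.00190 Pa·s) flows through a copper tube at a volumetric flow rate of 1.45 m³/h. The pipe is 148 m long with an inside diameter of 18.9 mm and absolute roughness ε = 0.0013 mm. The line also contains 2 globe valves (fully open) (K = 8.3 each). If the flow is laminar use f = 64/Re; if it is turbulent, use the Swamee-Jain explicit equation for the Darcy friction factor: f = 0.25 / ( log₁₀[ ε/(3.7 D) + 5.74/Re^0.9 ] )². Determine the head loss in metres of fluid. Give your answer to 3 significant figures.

Q = 1.45 m³/h = 1.45/3600 = 0.0004028 m³/s.
Cross-sectional area A = πD²/4 = π(0.0189)²/4 = 0.0002806 m²; mean velocity V = Q/A = 0.0004028/0.0002806 = 1.436 m/s.
Reynolds number Re = ρVD/μ = 785 · 1.436 · 0.0189 / 0.0019 = 1.121e+04.
Re > 4000 → turbulent. Relative roughness ε/D = 1.3e-06/0.0189 = 6.88e-05. Swamee-Jain: f = 0.25/(log₁₀[6.88e-05/3.7 + 5.74/1.121e+04^0.9])² = 0.25/(log₁₀[1.86e-05 + 0.0013])² = 0.25/(-2.88)² = 0.03015.
Total minor-loss coefficient ΣK = 2·8.3 = 16.6.
ΔP = [f·L/D + ΣK]·(ρV²/2) = [0.03015·148/0.0189 + 16.6]·(785·1.436²/2) = [236.1 + 16.6]·809 = 2.044e+05 Pa.
Head loss h_f = ΔP/(ρg) = 2.044e+05/(785·9.81) = 26.5 m.

h_f ≈ 26.5 m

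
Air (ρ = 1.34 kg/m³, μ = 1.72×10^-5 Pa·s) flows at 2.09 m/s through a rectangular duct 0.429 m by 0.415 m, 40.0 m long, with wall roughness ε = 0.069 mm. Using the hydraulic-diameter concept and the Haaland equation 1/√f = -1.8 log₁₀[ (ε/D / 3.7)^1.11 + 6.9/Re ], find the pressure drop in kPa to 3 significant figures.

Hydraulic diameter D_h = 4A/P = 4·(0.429·0.415)/(2·(0.429+0.415)) = 0.7121/1.688 = 0.4219 m.
Re = ρVD_h/μ = 1.34·2.09·0.4219/1.72e-05 = 6.869e+04.
ε/D_h = 6.9e-05/0.4219 = 0.000164; Haaland gives 1/√f = -1.8 log₁₀[1.47e-05+0.0001] = 7.09, so f = 0.01989.
ΔP = f(L/D_h)(ρV²/2) = 0.01989·40/0.4219·2.927 = 5.52 Pa.
ΔP = 0.00552 kPa.

ΔP ≈ 0.00552 kPa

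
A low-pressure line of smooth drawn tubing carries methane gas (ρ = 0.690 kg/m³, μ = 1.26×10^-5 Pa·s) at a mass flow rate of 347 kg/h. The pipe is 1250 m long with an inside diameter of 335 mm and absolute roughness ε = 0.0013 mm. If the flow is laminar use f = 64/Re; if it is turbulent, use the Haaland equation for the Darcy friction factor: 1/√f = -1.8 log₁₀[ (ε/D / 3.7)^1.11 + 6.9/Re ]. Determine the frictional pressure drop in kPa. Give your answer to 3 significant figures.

ṁ = 347 kg/h = 347/3600 = 0.09639 kg/s.
A = πD²/4 = π(0.335)²/4 = 0.08814 m²; mean velocity V = ṁ/(ρA) = 0.09639/(0.69 · 0.08814) = 1.585 m/s.
Reynolds number Re = ρVD/μ = 0.69 · 1.585 · 0.335 / 1.26e-05 = 2.908e+04.
Re > 4000 → turbulent. Relative roughness ε/D = 1.3e-06/0.335 = 3.88e-06. Haaland: 1/√f = -1.8 log₁₀[(3.88e-06/3.7)^1.11 + 6.9/2.908e+04] = -1.8 log₁₀[2.31e-07 + 0.000237] = 6.524, so f = 0.0235.
Darcy-Weisbach: ΔP = f(L/D)(ρV²/2) = 0.0235·(1250/0.335)·(0.69·1.585²/2) = 0.0235·3731·0.8666 = 75.98 Pa.
ΔP = 75.98 Pa = 0.0760 kPa.

ΔP ≈ 0.0760 kPa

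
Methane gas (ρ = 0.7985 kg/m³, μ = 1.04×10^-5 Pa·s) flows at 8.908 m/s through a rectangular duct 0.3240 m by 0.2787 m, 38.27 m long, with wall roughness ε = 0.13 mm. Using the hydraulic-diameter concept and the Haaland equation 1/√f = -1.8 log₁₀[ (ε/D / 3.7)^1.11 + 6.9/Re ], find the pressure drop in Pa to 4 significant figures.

Hydraulic diameter D_h = 4A/P = 4·(0.324·0.2787)/(2·(0.324+0.2787)) = 0.3612/1.205 = 0.2996 m.
Re = ρVD_h/μ = 0.7985·8.908·0.2996/1.04e-05 = 2.049e+05.
ε/D_h = 0.00013/0.2996 = 0.000434; Haaland gives 1/√f = -1.8 log₁₀[4.33e-05+3.37e-05] = 7.404, so f = 0.01824.
ΔP = f(L/D_h)(ρV²/2) = 0.01824·38.27/0.2996·31.68 = 73.8 Pa.

ΔP ≈ 73.80 Pa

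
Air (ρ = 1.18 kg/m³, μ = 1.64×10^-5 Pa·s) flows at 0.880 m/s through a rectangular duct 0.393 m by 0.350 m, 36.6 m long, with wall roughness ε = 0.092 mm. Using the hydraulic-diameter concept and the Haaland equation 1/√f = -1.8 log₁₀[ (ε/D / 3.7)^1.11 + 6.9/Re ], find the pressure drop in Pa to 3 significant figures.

Hydraulic diameter D_h = 4A/P = 4·(0.393·0.35)/(2·(0.393+0.35)) = 0.5502/1.486 = 0.3703 m.
Re = ρVD_h/μ = 1.18·0.88·0.3703/1.64e-05 = 2.344e+04.
ε/D_h = 9.2e-05/0.3703 = 0.000248; Haaland gives 1/√f = -1.8 log₁₀[2.33e-05+0.000294] = 6.296, so f = 0.02522.
ΔP = f(L/D_h)(ρV²/2) = 0.02522·36.6/0.3703·0.4569 = 1.139 Pa.

ΔP ≈ 1.14 Pa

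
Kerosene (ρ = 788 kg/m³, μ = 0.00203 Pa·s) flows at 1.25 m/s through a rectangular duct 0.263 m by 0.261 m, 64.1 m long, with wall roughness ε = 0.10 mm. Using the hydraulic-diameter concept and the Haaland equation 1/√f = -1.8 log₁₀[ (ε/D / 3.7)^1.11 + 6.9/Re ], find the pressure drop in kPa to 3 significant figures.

ΔP ≈ 2.85 kPa

Hydraulic diameter D_h = 4A/P = 4·(0.263·0.261)/(2·(0.263+0.261)) = 0.2746/1.048 = 0.262 m.
Re = ρVD_h/μ = 788·1.25·0.262/0.00203 = 1.271e+05.
ε/D_h = 0.0001/0.262 = 0.000382; Haaland gives 1/√f = -1.8 log₁₀[3.76e-05+5.43e-05] = 7.266, so f = 0.01894.
ΔP = f(L/D_h)(ρV²/2) = 0.01894·64.1/0.262·615.6 = 2853 Pa.
ΔP = 2.85 kPa.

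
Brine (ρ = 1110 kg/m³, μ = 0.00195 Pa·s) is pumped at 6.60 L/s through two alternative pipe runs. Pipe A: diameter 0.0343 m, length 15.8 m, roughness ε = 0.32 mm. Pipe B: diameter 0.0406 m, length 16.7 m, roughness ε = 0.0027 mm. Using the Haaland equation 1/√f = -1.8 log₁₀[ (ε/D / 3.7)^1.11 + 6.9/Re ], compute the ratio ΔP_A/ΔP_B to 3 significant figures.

Pipe A: V = Q/A = 0.0066/0.000924 = 7.143 m/s; Re = 1.395e+05; ε/D = 0.00933; Haaland → f = 0.03752; ΔP_A = f(L/D)(ρV²/2) = 4.894e+05 Pa.
Pipe B: V = Q/A = 0.0066/0.001295 = 5.098 m/s; Re = 1.178e+05; ε/D = 6.65e-05; Haaland → f = 0.01755; ΔP_B = f(L/D)(ρV²/2) = 1.041e+05 Pa.
ΔP_A/ΔP_B = 4.894e+05/1.041e+05 = 4.70.

ΔP_A/ΔP_B ≈ 4.70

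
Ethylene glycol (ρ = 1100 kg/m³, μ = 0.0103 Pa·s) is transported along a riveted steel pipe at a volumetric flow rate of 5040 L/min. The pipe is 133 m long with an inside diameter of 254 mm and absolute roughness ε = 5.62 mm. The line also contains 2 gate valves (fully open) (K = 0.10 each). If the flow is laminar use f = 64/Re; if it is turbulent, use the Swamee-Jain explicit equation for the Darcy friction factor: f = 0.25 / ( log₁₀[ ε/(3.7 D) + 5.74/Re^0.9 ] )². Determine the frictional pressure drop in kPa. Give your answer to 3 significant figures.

ΔP ≈ 41.3 kPa

Q = 5040 L/min = 5040/60000 = 0.084 m³/s.
Cross-sectional area A = πD²/4 = π(0.254)²/4 = 0.05067 m²; mean velocity V = Q/A = 0.084/0.05067 = 1.658 m/s.
Reynolds number Re = ρVD/μ = 1100 · 1.658 · 0.254 / 0.0103 = 4.497e+04.
Re > 4000 → turbulent. Relative roughness ε/D = 0.00562/0.254 = 0.0221. Swamee-Jain: f = 0.25/(log₁₀[0.0221/3.7 + 5.74/4.497e+04^0.9])² = 0.25/(log₁₀[0.00598 + 0.000373])² = 0.25/(-2.197)² = 0.05179.
Total minor-loss coefficient ΣK = 2·0.1 = 0.2.
ΔP = [f·L/D + ΣK]·(ρV²/2) = [0.05179·133/0.254 + 0.2]·(1100·1.658²/2) = [27.12 + 0.2]·1511 = 4.129e+04 Pa.
ΔP = 4.129e+04 Pa = 41.3 kPa.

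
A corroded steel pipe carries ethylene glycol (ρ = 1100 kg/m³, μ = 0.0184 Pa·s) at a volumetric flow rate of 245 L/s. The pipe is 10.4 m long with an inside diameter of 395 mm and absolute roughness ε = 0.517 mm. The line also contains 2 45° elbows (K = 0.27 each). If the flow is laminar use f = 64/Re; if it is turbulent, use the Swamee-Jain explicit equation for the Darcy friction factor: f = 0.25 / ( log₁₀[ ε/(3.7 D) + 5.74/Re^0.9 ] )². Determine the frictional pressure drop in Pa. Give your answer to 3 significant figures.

Q = 245 L/s = 245/1000 = 0.245 m³/s.
Cross-sectional area A = πD²/4 = π(0.395)²/4 = 0.1225 m²; mean velocity V = Q/A = 0.245/0.1225 = 1.999 m/s.
Reynolds number Re = ρVD/μ = 1100 · 1.999 · 0.395 / 0.0184 = 4.721e+04.
Re > 4000 → turbulent. Relative roughness ε/D = 0.000517/0.395 = 0.00131. Swamee-Jain: f = 0.25/(log₁₀[0.00131/3.7 + 5.74/4.721e+04^0.9])² = 0.25/(log₁₀[0.000354 + 0.000357])² = 0.25/(-3.148)² = 0.02522.
Total minor-loss coefficient ΣK = 2·0.27 = 0.54.
ΔP = [f·L/D + ΣK]·(ρV²/2) = [0.02522·10.4/0.395 + 0.54]·(1100·1.999²/2) = [0.664 + 0.54]·2199 = 2647 Pa.

ΔP ≈ 2650 Pa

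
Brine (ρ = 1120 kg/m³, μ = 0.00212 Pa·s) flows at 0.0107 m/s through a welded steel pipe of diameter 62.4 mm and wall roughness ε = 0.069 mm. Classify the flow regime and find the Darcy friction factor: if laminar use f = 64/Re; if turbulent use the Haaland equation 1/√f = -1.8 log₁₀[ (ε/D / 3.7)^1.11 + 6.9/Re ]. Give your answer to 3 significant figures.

f ≈ 0.181

Re = ρVD/μ = 1120·0.0107·0.0624/0.00212 = 352.7.
Re < 2300 → laminar, so f = 64/Re = 0.1814 (roughness is irrelevant in laminar flow).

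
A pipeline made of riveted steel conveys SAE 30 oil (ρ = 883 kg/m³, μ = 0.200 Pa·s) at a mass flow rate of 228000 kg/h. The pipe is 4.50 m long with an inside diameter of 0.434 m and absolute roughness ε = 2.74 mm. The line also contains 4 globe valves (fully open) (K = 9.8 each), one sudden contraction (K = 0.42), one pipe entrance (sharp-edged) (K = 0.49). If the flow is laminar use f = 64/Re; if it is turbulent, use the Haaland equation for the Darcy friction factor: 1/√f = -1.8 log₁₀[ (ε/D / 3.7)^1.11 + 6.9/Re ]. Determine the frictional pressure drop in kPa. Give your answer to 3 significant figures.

ΔP ≈ 4.24 kPa

ṁ = 228000 kg/h = 228000/3600 = 63.33 kg/s.
A = πD²/4 = π(0.434)²/4 = 0.1479 m²; mean velocity V = ṁ/(ρA) = 63.33/(883 · 0.1479) = 0.4848 m/s.
Reynolds number Re = ρVD/μ = 883 · 0.4848 · 0.434 / 0.2 = 929.
Re < 2300 → laminar flow, so f = 64/Re = 64/929 = 0.06889 (the turbulent correlation is not needed).
Total minor-loss coefficient ΣK = 4·9.8 + 1·0.42 + 1·0.49 = 40.1.
ΔP = [f·L/D + ΣK]·(ρV²/2) = [0.06889·4.5/0.434 + 40.1]·(883·0.4848²/2) = [0.7143 + 40.1]·103.8 = 4237 Pa.
ΔP = 4237 Pa = 4.24 kPa.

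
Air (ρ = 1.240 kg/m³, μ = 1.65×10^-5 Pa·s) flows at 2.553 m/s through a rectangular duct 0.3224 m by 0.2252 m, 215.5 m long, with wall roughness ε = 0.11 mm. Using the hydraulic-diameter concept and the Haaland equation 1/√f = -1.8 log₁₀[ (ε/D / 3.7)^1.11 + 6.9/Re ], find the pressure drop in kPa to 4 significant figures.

ΔP ≈ 0.07199 kPa

Hydraulic diameter D_h = 4A/P = 4·(0.3224·0.2252)/(2·(0.3224+0.2252)) = 0.2904/1.095 = 0.2652 m.
Re = ρVD_h/μ = 1.24·2.553·0.2652/1.65e-05 = 5.088e+04.
ε/D_h = 0.00011/0.2652 = 0.000415; Haaland gives 1/√f = -1.8 log₁₀[4.12e-05+0.000136] = 6.754, so f = 0.02192.
ΔP = f(L/D_h)(ρV²/2) = 0.02192·215.5/0.2652·4.041 = 71.99 Pa.
ΔP = 0.07199 kPa.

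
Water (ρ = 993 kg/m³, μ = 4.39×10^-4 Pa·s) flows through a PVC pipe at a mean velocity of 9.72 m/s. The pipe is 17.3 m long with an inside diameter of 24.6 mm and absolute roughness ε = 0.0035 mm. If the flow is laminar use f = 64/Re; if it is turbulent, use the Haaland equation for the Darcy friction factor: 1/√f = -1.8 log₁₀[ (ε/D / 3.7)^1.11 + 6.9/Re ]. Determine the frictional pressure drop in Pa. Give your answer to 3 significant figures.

ΔP ≈ 482000 Pa

Reynolds number Re = ρVD/μ = 993 · 9.72 · 0.0246 / 0.000439 = 5.409e+05.
Re > 4000 → turbulent. Relative roughness ε/D = 3.5e-06/0.0246 = 0.000142. Haaland: 1/√f = -1.8 log₁₀[(0.000142/3.7)^1.11 + 6.9/5.409e+05] = -1.8 log₁₀[1.26e-05 + 1.28e-05] = 8.274, so f = 0.01461.
Darcy-Weisbach: ΔP = f(L/D)(ρV²/2) = 0.01461·(17.3/0.0246)·(993·9.72²/2) = 0.01461·703.3·4.691e+04 = 4.819e+05 Pa.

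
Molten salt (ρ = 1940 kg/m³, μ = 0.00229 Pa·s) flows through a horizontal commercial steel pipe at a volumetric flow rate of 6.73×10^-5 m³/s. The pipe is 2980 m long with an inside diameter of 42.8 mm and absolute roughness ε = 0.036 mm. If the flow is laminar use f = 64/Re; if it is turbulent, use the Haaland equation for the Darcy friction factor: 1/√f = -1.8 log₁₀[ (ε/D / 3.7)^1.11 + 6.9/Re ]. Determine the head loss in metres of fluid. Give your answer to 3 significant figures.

Cross-sectional area A = πD²/4 = π(0.0428)²/4 = 0.001439 m²; mean velocity V = Q/A = 6.73e-05/0.001439 = 0.04678 m/s.
Reynolds number Re = ρVD/μ = 1940 · 0.04678 · 0.0428 / 0.00229 = 1696.
Re < 2300 → laminar flow, so f = 64/Re = 64/1696 = 0.03773 (the turbulent correlation is not needed).
Darcy-Weisbach: ΔP = f(L/D)(ρV²/2) = 0.03773·(2980/0.0428)·(1940·0.04678²/2) = 0.03773·6.963e+04·2.122 = 5576 Pa.
Head loss h_f = ΔP/(ρg) = 5576/(1940·9.81) = 0.293 m.

h_f ≈ 0.293 m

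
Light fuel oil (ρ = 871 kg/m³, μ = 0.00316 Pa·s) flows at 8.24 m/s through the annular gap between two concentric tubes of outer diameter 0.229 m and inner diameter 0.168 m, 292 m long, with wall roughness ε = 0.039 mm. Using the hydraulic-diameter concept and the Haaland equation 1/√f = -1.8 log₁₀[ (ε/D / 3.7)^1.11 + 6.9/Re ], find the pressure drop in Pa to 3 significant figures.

Hydraulic diameter D_h = 4A/P = D_o - D_i = 0.229 - 0.168 = 0.061 m.
Re = ρVD_h/μ = 871·8.24·0.061/0.00316 = 1.385e+05.
ε/D_h = 3.9e-05/0.061 = 0.000639; Haaland gives 1/√f = -1.8 log₁₀[6.66e-05+4.98e-05] = 7.081, so f = 0.01994.
ΔP = f(L/D_h)(ρV²/2) = 0.01994·292/0.061·2.957e+04 = 2.823e+06 Pa.

ΔP ≈ 2.82×10^6 Pa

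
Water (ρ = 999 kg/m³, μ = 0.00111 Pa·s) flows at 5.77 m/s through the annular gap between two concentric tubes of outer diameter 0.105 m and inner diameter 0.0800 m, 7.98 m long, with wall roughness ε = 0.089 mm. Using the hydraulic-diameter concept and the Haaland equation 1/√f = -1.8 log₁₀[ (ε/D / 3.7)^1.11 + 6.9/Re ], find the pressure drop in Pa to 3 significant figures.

ΔP ≈ 150000 Pa

Hydraulic diameter D_h = 4A/P = D_o - D_i = 0.105 - 0.08 = 0.025 m.
Re = ρVD_h/μ = 999·5.77·0.025/0.00111 = 1.298e+05.
ε/D_h = 8.9e-05/0.025 = 0.00356; Haaland gives 1/√f = -1.8 log₁₀[0.000448+5.31e-05] = 5.94, so f = 0.02834.
ΔP = f(L/D_h)(ρV²/2) = 0.02834·7.98/0.025·1.663e+04 = 1.505e+05 Pa.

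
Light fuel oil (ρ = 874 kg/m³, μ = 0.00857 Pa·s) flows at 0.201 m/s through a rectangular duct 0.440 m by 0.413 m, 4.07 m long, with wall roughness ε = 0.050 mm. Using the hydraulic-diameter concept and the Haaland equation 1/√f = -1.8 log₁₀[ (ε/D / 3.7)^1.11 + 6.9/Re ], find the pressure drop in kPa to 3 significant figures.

Hydraulic diameter D_h = 4A/P = 4·(0.44·0.413)/(2·(0.44+0.413)) = 0.7269/1.706 = 0.4261 m.
Re = ρVD_h/μ = 874·0.201·0.4261/0.00857 = 8734.
ε/D_h = 5e-05/0.4261 = 0.000117; Haaland gives 1/√f = -1.8 log₁₀[1.01e-05+0.00079] = 5.574, so f = 0.03218.
ΔP = f(L/D_h)(ρV²/2) = 0.03218·4.07/0.4261·17.66 = 5.428 Pa.
ΔP = 0.00543 kPa.

ΔP ≈ 0.00543 kPa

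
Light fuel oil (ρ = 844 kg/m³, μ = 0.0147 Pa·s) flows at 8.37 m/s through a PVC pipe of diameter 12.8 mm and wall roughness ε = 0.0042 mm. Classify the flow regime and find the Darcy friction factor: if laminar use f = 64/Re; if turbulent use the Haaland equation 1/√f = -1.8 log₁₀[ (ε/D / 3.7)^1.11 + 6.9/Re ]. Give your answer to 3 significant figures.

Re = ρVD/μ = 844·8.37·0.0128/0.0147 = 6151.
Re > 4000 → turbulent. ε/D = 4.2e-06/0.0128 = 0.000328; Haaland: 1/√f = -1.8 log₁₀[3.18e-05 + 0.00112] = 5.288, so f = 0.03576.

f ≈ 0.0358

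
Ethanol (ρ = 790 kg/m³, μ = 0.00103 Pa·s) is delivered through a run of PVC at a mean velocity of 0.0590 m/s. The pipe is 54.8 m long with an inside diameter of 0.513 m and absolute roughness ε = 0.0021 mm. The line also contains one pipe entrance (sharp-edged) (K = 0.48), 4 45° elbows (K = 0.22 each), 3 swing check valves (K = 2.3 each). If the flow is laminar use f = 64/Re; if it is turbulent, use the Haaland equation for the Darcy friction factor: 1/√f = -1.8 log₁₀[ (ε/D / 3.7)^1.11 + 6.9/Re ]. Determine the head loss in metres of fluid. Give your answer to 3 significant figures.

h_f ≈ 0.00194 m

Reynolds number Re = ρVD/μ = 790 · 0.059 · 0.513 / 0.00103 = 2.321e+04.
Re > 4000 → turbulent. Relative roughness ε/D = 2.1e-06/0.513 = 4.09e-06. Haaland: 1/√f = -1.8 log₁₀[(4.09e-06/3.7)^1.11 + 6.9/2.321e+04] = -1.8 log₁₀[2.45e-07 + 0.000297] = 6.348, so f = 0.02482.
Total minor-loss coefficient ΣK = 1·0.48 + 4·0.22 + 3·2.3 = 8.26.
ΔP = [f·L/D + ΣK]·(ρV²/2) = [0.02482·54.8/0.513 + 8.26]·(790·0.059²/2) = [2.651 + 8.26]·1.375 = 15 Pa.
Head loss h_f = ΔP/(ρg) = 15/(790·9.81) = 0.00194 m.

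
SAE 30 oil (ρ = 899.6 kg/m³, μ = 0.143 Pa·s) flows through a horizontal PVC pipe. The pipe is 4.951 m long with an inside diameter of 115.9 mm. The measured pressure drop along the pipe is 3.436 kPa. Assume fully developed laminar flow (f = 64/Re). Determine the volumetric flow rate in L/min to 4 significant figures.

Q ≈ 1290 L/min

For laminar flow, f = 64/Re with Re = ρVD/μ, so Darcy-Weisbach reduces to ΔP = 32μLV/D². Solving for V: V = ΔP·D²/(32μL) = 3436·(0.1159)²/(32·0.143·4.951) = 2.037 m/s.
Check: Re = ρVD/μ = 899.6·2.037·0.1159/0.143 = 1485 < 2300, so the laminar assumption holds.
Q = V·A = 2.037·(π/4·0.1159²) = 0.02149 m³/s = 1290 L/min.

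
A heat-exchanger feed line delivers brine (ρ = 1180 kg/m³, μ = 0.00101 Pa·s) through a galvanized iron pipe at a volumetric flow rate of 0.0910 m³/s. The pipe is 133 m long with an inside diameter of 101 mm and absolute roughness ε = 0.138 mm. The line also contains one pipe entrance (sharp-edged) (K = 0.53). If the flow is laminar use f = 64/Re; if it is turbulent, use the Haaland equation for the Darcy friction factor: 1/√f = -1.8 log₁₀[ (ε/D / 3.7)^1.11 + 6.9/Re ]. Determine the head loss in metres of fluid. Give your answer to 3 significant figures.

h_f ≈ 189 m

Cross-sectional area A = πD²/4 = π(0.101)²/4 = 0.008012 m²; mean velocity V = Q/A = 0.091/0.008012 = 11.36 m/s.
Reynolds number Re = ρVD/μ = 1180 · 11.36 · 0.101 / 0.00101 = 1.34e+06.
Re > 4000 → turbulent. Relative roughness ε/D = 0.000138/0.101 = 0.00137. Haaland: 1/√f = -1.8 log₁₀[(0.00137/3.7)^1.11 + 6.9/1.34e+06] = -1.8 log₁₀[0.000155 + 5.15e-06] = 6.833, so f = 0.02142.
Total minor-loss coefficient ΣK = 1·0.53 = 0.53.
ΔP = [f·L/D + ΣK]·(ρV²/2) = [0.02142·133/0.101 + 0.53]·(1180·11.36²/2) = [28.21 + 0.53]·7.611e+04 = 2.187e+06 Pa.
Head loss h_f = ΔP/(ρg) = 2.187e+06/(1180·9.81) = 189 m.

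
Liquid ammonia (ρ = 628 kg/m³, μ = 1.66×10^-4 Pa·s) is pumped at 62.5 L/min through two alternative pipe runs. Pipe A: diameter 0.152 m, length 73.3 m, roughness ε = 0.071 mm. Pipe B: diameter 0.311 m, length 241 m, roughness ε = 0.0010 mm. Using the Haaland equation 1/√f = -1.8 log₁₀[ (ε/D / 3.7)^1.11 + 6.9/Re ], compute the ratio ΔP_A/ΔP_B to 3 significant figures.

Pipe A: V = Q/A = 0.001042/0.01815 = 0.05741 m/s; Re = 3.301e+04; ε/D = 0.000467; Haaland → f = 0.02393; ΔP_A = f(L/D)(ρV²/2) = 11.94 Pa.
Pipe B: V = Q/A = 0.001042/0.07596 = 0.01371 m/s; Re = 1.613e+04; ε/D = 3.22e-06; Haaland → f = 0.0272; ΔP_B = f(L/D)(ρV²/2) = 1.244 Pa.
ΔP_A/ΔP_B = 11.94/1.244 = 9.59.

ΔP_A/ΔP_B ≈ 9.59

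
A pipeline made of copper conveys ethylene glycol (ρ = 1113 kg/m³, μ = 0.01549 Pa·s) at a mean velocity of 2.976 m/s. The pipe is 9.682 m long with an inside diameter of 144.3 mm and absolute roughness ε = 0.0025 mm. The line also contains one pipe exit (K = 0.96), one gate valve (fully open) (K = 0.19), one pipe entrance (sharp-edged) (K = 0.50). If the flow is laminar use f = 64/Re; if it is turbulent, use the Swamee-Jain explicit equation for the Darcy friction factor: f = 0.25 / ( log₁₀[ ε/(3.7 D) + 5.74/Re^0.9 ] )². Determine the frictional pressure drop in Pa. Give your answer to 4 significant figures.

ΔP ≈ 15830 Pa

Reynolds number Re = ρVD/μ = 1113 · 2.976 · 0.1443 / 0.0155 = 3.086e+04.
Re > 4000 → turbulent. Relative roughness ε/D = 2.5e-06/0.1443 = 1.73e-05. Swamee-Jain: f = 0.25/(log₁₀[1.73e-05/3.7 + 5.74/3.086e+04^0.9])² = 0.25/(log₁₀[4.68e-06 + 0.000523])² = 0.25/(-3.278)² = 0.02327.
Total minor-loss coefficient ΣK = 1·0.96 + 1·0.19 + 1·0.5 = 1.65.
ΔP = [f·L/D + ΣK]·(ρV²/2) = [0.02327·9.682/0.1443 + 1.65]·(1113·2.976²/2) = [1.561 + 1.65]·4929 = 1.583e+04 Pa.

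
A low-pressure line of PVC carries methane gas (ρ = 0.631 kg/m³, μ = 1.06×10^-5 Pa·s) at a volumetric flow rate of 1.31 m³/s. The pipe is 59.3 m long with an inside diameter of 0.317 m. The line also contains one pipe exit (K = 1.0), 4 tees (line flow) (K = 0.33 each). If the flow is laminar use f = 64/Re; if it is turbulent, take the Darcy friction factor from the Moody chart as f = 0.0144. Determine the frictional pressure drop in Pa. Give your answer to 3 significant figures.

ΔP ≈ 436 Pa

Cross-sectional area A = πD²/4 = π(0.317)²/4 = 0.07892 m²; mean velocity V = Q/A = 1.31/0.07892 = 16.6 m/s.
Reynolds number Re = ρVD/μ = 0.631 · 16.6 · 0.317 / 1.06e-05 = 3.132e+05.
Re > 4000 → turbulent; use the Moody-chart value f = 0.0144.
Total minor-loss coefficient ΣK = 1·1 + 4·0.33 = 2.32.
ΔP = [f·L/D + ΣK]·(ρV²/2) = [0.0144·59.3/0.317 + 2.32]·(0.631·16.6²/2) = [2.694 + 2.32]·86.92 = 435.8 Pa.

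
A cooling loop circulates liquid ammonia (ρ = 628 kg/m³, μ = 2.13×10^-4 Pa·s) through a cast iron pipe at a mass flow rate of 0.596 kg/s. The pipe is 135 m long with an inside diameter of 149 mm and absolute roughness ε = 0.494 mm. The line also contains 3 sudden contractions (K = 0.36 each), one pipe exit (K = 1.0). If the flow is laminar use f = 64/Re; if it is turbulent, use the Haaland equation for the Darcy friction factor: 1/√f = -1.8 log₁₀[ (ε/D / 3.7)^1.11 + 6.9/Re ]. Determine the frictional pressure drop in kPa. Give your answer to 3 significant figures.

ΔP ≈ 0.0281 kPa

A = πD²/4 = π(0.149)²/4 = 0.01744 m²; mean velocity V = ṁ/(ρA) = 0.596/(628 · 0.01744) = 0.05443 m/s.
Reynolds number Re = ρVD/μ = 628 · 0.05443 · 0.149 / 0.000213 = 2.391e+04.
Re > 4000 → turbulent. Relative roughness ε/D = 0.000494/0.149 = 0.00332. Haaland: 1/√f = -1.8 log₁₀[(0.00332/3.7)^1.11 + 6.9/2.391e+04] = -1.8 log₁₀[0.000414 + 0.000289] = 5.676, so f = 0.03104.
Total minor-loss coefficient ΣK = 3·0.36 + 1·1 = 2.08.
ΔP = [f·L/D + ΣK]·(ρV²/2) = [0.03104·135/0.149 + 2.08]·(628·0.05443²/2) = [28.12 + 2.08]·0.9302 = 28.1 Pa.
ΔP = 28.1 Pa = 0.0281 kPa.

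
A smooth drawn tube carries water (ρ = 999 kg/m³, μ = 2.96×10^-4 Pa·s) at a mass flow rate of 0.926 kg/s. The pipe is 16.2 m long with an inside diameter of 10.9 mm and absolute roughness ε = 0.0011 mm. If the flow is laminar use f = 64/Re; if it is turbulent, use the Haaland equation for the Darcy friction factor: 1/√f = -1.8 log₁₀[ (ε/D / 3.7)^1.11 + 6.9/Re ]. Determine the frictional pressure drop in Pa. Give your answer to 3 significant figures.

A = πD²/4 = π(0.0109)²/4 = 9.331e-05 m²; mean velocity V = ṁ/(ρA) = 0.926/(999 · 9.331e-05) = 9.934 m/s.
Reynolds number Re = ρVD/μ = 999 · 9.934 · 0.0109 / 0.000296 = 3.654e+05.
Re > 4000 → turbulent. Relative roughness ε/D = 1.1e-06/0.0109 = 0.000101. Haaland: 1/√f = -1.8 log₁₀[(0.000101/3.7)^1.11 + 6.9/3.654e+05] = -1.8 log₁₀[8.58e-06 + 1.89e-05] = 8.21, so f = 0.01484.
Darcy-Weisbach: ΔP = f(L/D)(ρV²/2) = 0.01484·(16.2/0.0109)·(999·9.934²/2) = 0.01484·1486·4.929e+04 = 1.087e+06 Pa.

ΔP ≈ 1.09×10^6 Pa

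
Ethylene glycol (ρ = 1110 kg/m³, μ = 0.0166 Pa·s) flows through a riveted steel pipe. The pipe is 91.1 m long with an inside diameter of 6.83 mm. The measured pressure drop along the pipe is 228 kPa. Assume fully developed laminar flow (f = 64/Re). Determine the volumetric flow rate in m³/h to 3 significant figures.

Q ≈ 0.0290 m³/h

For laminar flow, f = 64/Re with Re = ρVD/μ, so Darcy-Weisbach reduces to ΔP = 32μLV/D². Solving for V: V = ΔP·D²/(32μL) = 2.28e+05·(0.00683)²/(32·0.0166·91.1) = 0.2198 m/s.
Check: Re = ρVD/μ = 1110·0.2198·0.00683/0.0166 = 100.4 < 2300, so the laminar assumption holds.
Q = V·A = 0.2198·(π/4·0.00683²) = 8.053e-06 m³/s = 0.0290 m³/h.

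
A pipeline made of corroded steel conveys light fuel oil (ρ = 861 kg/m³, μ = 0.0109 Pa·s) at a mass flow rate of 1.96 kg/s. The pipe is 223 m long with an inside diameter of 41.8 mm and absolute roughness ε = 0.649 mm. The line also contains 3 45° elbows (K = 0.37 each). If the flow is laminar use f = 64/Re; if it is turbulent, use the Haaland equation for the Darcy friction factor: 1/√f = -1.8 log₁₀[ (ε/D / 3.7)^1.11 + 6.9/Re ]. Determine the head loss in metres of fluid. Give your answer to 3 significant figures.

A = πD²/4 = π(0.0418)²/4 = 0.001372 m²; mean velocity V = ṁ/(ρA) = 1.96/(861 · 0.001372) = 1.659 m/s.
Reynolds number Re = ρVD/μ = 861 · 1.659 · 0.0418 / 0.0109 = 5477.
Re > 4000 → turbulent. Relative roughness ε/D = 0.000649/0.0418 = 0.0155. Haaland: 1/√f = -1.8 log₁₀[(0.0155/3.7)^1.11 + 6.9/5477] = -1.8 log₁₀[0.0023 + 0.00126] = 4.408, so f = 0.05147.
Total minor-loss coefficient ΣK = 3·0.37 = 1.11.
ΔP = [f·L/D + ΣK]·(ρV²/2) = [0.05147·223/0.0418 + 1.11]·(861·1.659²/2) = [274.6 + 1.11]·1185 = 3.266e+05 Pa.
Head loss h_f = ΔP/(ρg) = 3.266e+05/(861·9.81) = 38.7 m.

h_f ≈ 38.7 m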